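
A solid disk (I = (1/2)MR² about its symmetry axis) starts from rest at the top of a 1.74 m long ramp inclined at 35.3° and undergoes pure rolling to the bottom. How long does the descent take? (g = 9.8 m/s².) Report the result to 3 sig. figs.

t ≈ 0.960 s

With I = (1/2)MR², the ratio k = I/(MR²) is 0.5.
Newton's second law down the slope: Mg sinθ − f = Ma. The torque equation fR = Iα (with α = a/R) gives f = kMa.
Hence a = g sinθ/(1+k) = 9.8×sin35.3°/1.5 = 3.775 m/s².
Starting from rest, L = ½at², so t = √(2L/a) = √(2×1.74/3.775) ≈ 0.960 s.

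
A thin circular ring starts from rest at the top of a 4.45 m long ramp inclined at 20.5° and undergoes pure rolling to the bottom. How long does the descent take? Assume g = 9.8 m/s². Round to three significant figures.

The moment of inertia is MR², giving k ≡ I/(MR²) = 1.
Newton's second law down the slope: Mg sinθ − f = Ma. The torque equation fR = Iα (with α = a/R) gives f = kMa.
Hence a = g sinθ/(1+k) = 9.8×sin20.5°/2 = 1.716 m/s².
With constant a from rest, t = √(2L/a) = √(2·4.45/1.716) ≈ 2.28 s.

t ≈ 2.28 s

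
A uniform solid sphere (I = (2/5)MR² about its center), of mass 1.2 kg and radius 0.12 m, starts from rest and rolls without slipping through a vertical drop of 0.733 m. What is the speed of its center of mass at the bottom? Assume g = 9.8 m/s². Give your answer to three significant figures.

v ≈ 3.20 m/s

With I = (2/5)MR², the ratio k = I/(MR²) is 0.4.
Pure rolling means v = ωR; then KE = ½Mv² + ½I(v/R)² = ½(1+k)Mv² = (7/10)Mv².
Energy conservation: Mgh = (7/10)Mv², so v = √(2gh/(1+k)) = √(2 × 9.8 × 0.733 / 1.4) ≈ 3.20 m/s.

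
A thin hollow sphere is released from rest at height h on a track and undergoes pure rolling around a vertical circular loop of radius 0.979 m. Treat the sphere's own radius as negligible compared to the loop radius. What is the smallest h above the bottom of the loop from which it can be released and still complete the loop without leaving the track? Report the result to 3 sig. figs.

The moment of inertia is (2/3)MR², giving k ≡ I/(MR²) = 2/3.
At the top of the loop, the minimum-contact condition is Mg = Mv_top²/r, so v_top² = gr.
With ω = v/R, the kinetic energy at speed v is ½(1+k)Mv² = (5/6)Mv².
Energy conservation from release (height h) to the top (height 2r): Mgh = Mg(2r) + (5/6)M·gr.
Thus h_min = 2r + (1+k)r/2 = r(2 + 1.667/2) = 0.979 × 2.833 ≈ 2.77 m.

h_min ≈ 2.77 m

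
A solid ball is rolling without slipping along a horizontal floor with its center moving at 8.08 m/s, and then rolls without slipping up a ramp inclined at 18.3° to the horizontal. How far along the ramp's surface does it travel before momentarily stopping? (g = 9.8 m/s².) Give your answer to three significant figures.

The moment of inertia is (2/5)MR², giving k ≡ I/(MR²) = 0.4.
Since it rolls without slipping, ω = v/R and KE = ½Mv² + ½Iω² = ½(1+k)Mv² = (7/10)Mv².
Setting this equal to Mgh gives the vertical rise h = (1+k)v₀²/(2g) = 1.4×8.08²/(2×9.8) = 4.663 m.
Along the incline, d = h/sinθ = 4.663/sin18.3° ≈ 14.9 m.

d ≈ 14.9 m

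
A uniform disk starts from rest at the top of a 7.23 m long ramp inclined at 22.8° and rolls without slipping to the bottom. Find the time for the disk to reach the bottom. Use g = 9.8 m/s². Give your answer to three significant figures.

For this body I = (1/2)MR², i.e. k = I/(MR²) = 0.5.
Newton's second law down the slope: Mg sinθ − f = Ma. The torque equation fR = Iα (with α = a/R) gives f = kMa.
Hence a = g sinθ/(1+k) = 9.8×sin22.8°/1.5 = 2.532 m/s².
Starting from rest, L = ½at², so t = √(2L/a) = √(2×7.23/2.532) ≈ 2.39 s.

t ≈ 2.39 s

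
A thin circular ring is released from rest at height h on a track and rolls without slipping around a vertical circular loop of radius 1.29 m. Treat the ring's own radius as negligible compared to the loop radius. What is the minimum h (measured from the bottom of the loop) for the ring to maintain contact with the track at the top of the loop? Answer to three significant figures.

h_min ≈ 3.87 m

The moment of inertia is MR², giving k ≡ I/(MR²) = 1.
At the top, contact is just lost when gravity alone supplies the centripetal force: Mg = Mv_top²/r, i.e. v_top² = gr.
With ω = v/R, the kinetic energy at speed v is ½(1+k)Mv² = Mv².
Energy conservation from release (height h) to the top (height 2r): Mgh = Mg(2r) + M·gr.
Thus h_min = 2r + (1+k)r/2 = r(2 + 2/2) = 1.29 × 3 ≈ 3.87 m.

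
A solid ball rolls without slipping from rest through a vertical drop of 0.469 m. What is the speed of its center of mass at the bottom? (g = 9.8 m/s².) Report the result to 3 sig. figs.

The moment of inertia is (2/5)MR², giving k ≡ I/(MR²) = 0.4.
Rolling without slipping gives ω = v/R, so the total kinetic energy is ½Mv² + ½Iω² = ½(1+k)Mv² = (7/10)Mv².
Setting Mgh = (7/10)Mv² gives v = √(2gh/(1+k)) = √(2·9.8·0.469/1.4) ≈ 2.56 m/s.

v ≈ 2.56 m/s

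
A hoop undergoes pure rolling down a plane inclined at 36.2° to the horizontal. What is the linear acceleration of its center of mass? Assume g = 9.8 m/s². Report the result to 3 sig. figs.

The moment of inertia is MR², giving k ≡ I/(MR²) = 1.
Along the incline Mg sinθ − f = Ma, and torque about the center fR = Iα = kMR²(a/R) gives f = kMa.
Eliminating f: Mg sinθ = (1+k)Ma, so a = g sinθ/(1+k) = 9.8 × sin36.2° / 2 ≈ 2.89 m/s².

a ≈ 2.89 m/s²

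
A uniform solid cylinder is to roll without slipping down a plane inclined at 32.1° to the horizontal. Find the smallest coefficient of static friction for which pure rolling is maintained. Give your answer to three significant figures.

μ_min ≈ 0.209

With I = (1/2)MR², the ratio k = I/(MR²) is 0.5.
Along the incline Mg sinθ − f = Ma, and torque about the center fR = Iα = kMR²(a/R) gives f = kMa.
These give a = g sinθ/(1+k) and the required friction f = kMg sinθ/(1+k).
The normal force is N = Mg cosθ, so μ_min = f/N = k tanθ/(1+k).
μ_min = 0.5 × tan32.1° / 1.5 ≈ 0.209.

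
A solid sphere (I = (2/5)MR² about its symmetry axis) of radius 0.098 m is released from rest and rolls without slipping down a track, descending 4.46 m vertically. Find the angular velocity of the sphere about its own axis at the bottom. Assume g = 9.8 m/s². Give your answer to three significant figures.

With I = (2/5)MR², the ratio k = I/(MR²) is 0.4.
The rolling condition ω = v/R makes the rotational term ½I(v/R)² = ½kMv², so KE_total = ½(1+k)Mv² = (7/10)Mv².
Energy conservation Mgh = ½(1+k)Mv² gives v = √(2gh/(1+k)) = √(2 × 9.8 × 4.46 / 1.4) = 7.902 m/s.
The angular speed follows from ω = v/R = 7.902/0.098 ≈ 80.6 rad/s.

ω ≈ 80.6 rad/s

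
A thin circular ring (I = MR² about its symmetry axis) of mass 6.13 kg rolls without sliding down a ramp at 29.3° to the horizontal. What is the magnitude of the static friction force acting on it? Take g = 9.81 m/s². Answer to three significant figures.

For this body I = MR², i.e. k = I/(MR²) = 1.
Newton's second law down the slope: Mg sinθ − f = Ma. The torque equation fR = Iα (with α = a/R) gives f = kMa.
Combining, a = g sinθ/(1+k) and f = kMa = kMg sinθ/(1+k).
f = 1 × 6.13 × 9.81 × sin29.3° / 2 ≈ 14.7 N.

f ≈ 14.7 N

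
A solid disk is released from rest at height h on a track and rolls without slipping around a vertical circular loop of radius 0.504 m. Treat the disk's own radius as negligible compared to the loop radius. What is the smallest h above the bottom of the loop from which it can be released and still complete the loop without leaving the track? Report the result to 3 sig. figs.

Here I = (1/2)MR², so the shape factor k = I/(MR²) = 0.5.
At the top, contact is just lost when gravity alone supplies the centripetal force: Mg = Mv_top²/r, i.e. v_top² = gr.
With ω = v/R, the kinetic energy at speed v is ½(1+k)Mv² = (3/4)Mv².
Energy conservation from release (height h) to the top (height 2r): Mgh = Mg(2r) + (3/4)M·gr.
Thus h_min = 2r + (1+k)r/2 = r(2 + 1.5/2) = 0.504 × 2.75 ≈ 1.39 m.

h_min ≈ 1.39 m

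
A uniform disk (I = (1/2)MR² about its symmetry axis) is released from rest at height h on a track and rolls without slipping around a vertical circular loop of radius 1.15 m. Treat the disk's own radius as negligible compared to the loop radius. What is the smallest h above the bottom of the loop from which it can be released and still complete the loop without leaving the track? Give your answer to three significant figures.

h_min ≈ 3.16 m

With I = (1/2)MR², the ratio k = I/(MR²) is 0.5.
At the top, contact is just lost when gravity alone supplies the centripetal force: Mg = Mv_top²/r, i.e. v_top² = gr.
With ω = v/R, the kinetic energy at speed v is ½(1+k)Mv² = (3/4)Mv².
Energy conservation from release (height h) to the top (height 2r): Mgh = Mg(2r) + (3/4)M·gr.
Thus h_min = 2r + (1+k)r/2 = r(2 + 1.5/2) = 1.15 × 2.75 ≈ 3.16 m.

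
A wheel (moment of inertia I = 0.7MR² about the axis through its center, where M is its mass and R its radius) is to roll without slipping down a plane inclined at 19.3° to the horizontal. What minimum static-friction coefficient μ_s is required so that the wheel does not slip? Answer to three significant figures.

With I = 0.7MR², the ratio k = I/(MR²) is 0.7.
Newton's second law down the slope: Mg sinθ − f = Ma. The torque equation fR = Iα (with α = a/R) gives f = kMa.
These give a = g sinθ/(1+k) and the required friction f = kMg sinθ/(1+k).
The normal force is N = Mg cosθ, so μ_min = f/N = k tanθ/(1+k).
μ_min = 0.7 × tan19.3° / 1.7 ≈ 0.144.

μ_min ≈ 0.144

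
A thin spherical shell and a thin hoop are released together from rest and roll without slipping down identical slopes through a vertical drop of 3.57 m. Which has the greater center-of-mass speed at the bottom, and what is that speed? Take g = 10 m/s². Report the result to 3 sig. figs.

the thin spherical shell, at v ≈ 6.55 m/s

For rolling without slipping, Mgh = ½(1+k)Mv² where k = I/(MR²), so v = √(2gh/(1+k)).
Thin spherical shell: k = 2/3, giving v = √(2×10×3.57/1.667) = 6.545 m/s.
Thin hoop: k = 1, giving v = √(2×10×3.57/2) = 5.975 m/s.
The smaller k wins: the thin spherical shell, at ≈ 6.55 m/s.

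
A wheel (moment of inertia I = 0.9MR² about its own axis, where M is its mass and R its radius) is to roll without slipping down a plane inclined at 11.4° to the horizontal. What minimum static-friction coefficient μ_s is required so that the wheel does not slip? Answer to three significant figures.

μ_min ≈ 0.0955

For this body I = 0.9MR², i.e. k = I/(MR²) = 0.9.
Translational: Mg sinθ − f = Ma. Rotational about the CM: fR = Iα = kMRa, so f = kMa.
These give a = g sinθ/(1+k) and the required friction f = kMg sinθ/(1+k).
The normal force is N = Mg cosθ, so μ_min = f/N = k tanθ/(1+k).
μ_min = 0.9 × tan11.4° / 1.9 ≈ 0.0955.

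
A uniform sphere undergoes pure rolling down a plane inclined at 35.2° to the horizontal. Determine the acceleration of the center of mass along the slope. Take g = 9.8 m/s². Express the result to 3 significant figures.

Here I = (2/5)MR², so the shape factor k = I/(MR²) = 0.4.
Along the incline Mg sinθ − f = Ma, and torque about the center fR = Iα = kMR²(a/R) gives f = kMa.
Eliminating f: Mg sinθ = (1+k)Ma, so a = g sinθ/(1+k) = 9.8 × sin35.2° / 1.4 ≈ 4.04 m/s².

a ≈ 4.04 m/s²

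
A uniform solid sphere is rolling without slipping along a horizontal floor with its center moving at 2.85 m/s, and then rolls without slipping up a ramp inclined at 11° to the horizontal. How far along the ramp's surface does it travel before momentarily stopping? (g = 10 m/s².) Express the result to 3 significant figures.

d ≈ 2.98 m

The moment of inertia is (2/5)MR², giving k ≡ I/(MR²) = 0.4.
Rolling without slipping gives ω = v/R, so the total kinetic energy is ½Mv² + ½Iω² = ½(1+k)Mv² = (7/10)Mv².
Setting this equal to Mgh gives the vertical rise h = (1+k)v₀²/(2g) = 1.4×2.85²/(2×10) = 0.5686 m.
Along the incline, d = h/sinθ = 0.5686/sin11° ≈ 2.98 m.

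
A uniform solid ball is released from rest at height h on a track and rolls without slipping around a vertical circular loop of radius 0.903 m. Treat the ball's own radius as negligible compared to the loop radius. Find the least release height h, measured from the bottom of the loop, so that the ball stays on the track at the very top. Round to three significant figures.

h_min ≈ 2.44 m

For this body I = (2/5)MR², i.e. k = I/(MR²) = 0.4.
At the top, contact is just lost when gravity alone supplies the centripetal force: Mg = Mv_top²/r, i.e. v_top² = gr.
With ω = v/R, the kinetic energy at speed v is ½(1+k)Mv² = (7/10)Mv².
Energy conservation from release (height h) to the top (height 2r): Mgh = Mg(2r) + (7/10)M·gr.
Thus h_min = 2r + (1+k)r/2 = r(2 + 1.4/2) = 0.903 × 2.7 ≈ 2.44 m.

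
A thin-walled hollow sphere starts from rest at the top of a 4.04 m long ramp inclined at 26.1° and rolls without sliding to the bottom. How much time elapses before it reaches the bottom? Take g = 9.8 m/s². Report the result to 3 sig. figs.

t ≈ 1.77 s

The moment of inertia is (2/3)MR², giving k ≡ I/(MR²) = 2/3.
Translational: Mg sinθ − f = Ma. Rotational about the CM: fR = Iα = kMRa, so f = kMa.
Hence a = g sinθ/(1+k) = 9.8×sin26.1°/1.667 = 2.587 m/s².
Starting from rest, L = ½at², so t = √(2L/a) = √(2×4.04/2.587) ≈ 1.77 s.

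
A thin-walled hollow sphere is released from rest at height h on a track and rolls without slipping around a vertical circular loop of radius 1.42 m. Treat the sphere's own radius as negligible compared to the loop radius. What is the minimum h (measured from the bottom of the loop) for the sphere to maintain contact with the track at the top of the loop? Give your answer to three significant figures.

The moment of inertia is (2/3)MR², giving k ≡ I/(MR²) = 2/3.
At the top of the loop, the minimum-contact condition is Mg = Mv_top²/r, so v_top² = gr.
With ω = v/R, the kinetic energy at speed v is ½(1+k)Mv² = (5/6)Mv².
Energy conservation from release (height h) to the top (height 2r): Mgh = Mg(2r) + (5/6)M·gr.
Thus h_min = 2r + (1+k)r/2 = r(2 + 1.667/2) = 1.42 × 2.833 ≈ 4.02 m.

h_min ≈ 4.02 m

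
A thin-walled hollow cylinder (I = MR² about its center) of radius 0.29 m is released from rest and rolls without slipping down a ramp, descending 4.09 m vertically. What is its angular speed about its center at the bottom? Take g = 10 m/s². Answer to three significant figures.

Here I = MR², so the shape factor k = I/(MR²) = 1.
Since it rolls without slipping, ω = v/R and KE = ½Mv² + ½Iω² = ½(1+k)Mv² = Mv².
Energy conservation Mgh = ½(1+k)Mv² gives v = √(2gh/(1+k)) = √(2 × 10 × 4.09 / 2) = 6.395 m/s.
Then ω = v/R = 6.395 / 0.29 ≈ 22.1 rad/s.

ω ≈ 22.1 rad/s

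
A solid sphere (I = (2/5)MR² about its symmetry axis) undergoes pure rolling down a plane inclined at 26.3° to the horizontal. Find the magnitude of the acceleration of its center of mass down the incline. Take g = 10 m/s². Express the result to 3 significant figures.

a ≈ 3.16 m/s²

With I = (2/5)MR², the ratio k = I/(MR²) is 0.4.
Translational: Mg sinθ − f = Ma. Rotational about the CM: fR = Iα = kMRa, so f = kMa.
Eliminating f: Mg sinθ = (1+k)Ma, so a = g sinθ/(1+k) = 10 × sin26.3° / 1.4 ≈ 3.16 m/s².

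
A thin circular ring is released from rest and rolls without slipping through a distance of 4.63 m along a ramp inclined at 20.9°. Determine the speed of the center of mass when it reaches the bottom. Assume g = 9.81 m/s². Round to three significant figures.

The moment of inertia is MR², giving k ≡ I/(MR²) = 1.
Pure rolling means v = ωR; then KE = ½Mv² + ½I(v/R)² = ½(1+k)Mv² = Mv².
The vertical drop is h = L sinθ = 4.63 × sin20.9° = 1.652 m.
Energy conservation: Mgh = Mv², so v = √(2gh/(1+k)) = √(2 × 9.81 × 1.652 / 2) ≈ 4.03 m/s.

v ≈ 4.03 m/s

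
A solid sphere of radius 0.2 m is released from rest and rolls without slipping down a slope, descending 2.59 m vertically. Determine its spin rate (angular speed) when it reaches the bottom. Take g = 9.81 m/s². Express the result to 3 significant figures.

For this body I = (2/5)MR², i.e. k = I/(MR²) = 0.4.
Rolling without slipping gives ω = v/R, so the total kinetic energy is ½Mv² + ½Iω² = ½(1+k)Mv² = (7/10)Mv².
Energy conservation Mgh = ½(1+k)Mv² gives v = √(2gh/(1+k)) = √(2 × 9.81 × 2.59 / 1.4) = 6.025 m/s.
Then ω = v/R = 6.025 / 0.2 ≈ 30.1 rad/s.

ω ≈ 30.1 rad/s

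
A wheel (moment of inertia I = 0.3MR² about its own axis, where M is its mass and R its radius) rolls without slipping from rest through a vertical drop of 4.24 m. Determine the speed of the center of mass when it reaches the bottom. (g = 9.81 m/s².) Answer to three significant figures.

With I = 0.3MR², the ratio k = I/(MR²) is 0.3.
The rolling condition ω = v/R makes the rotational term ½I(v/R)² = ½kMv², so KE_total = ½(1+k)Mv² = (13/20)Mv².
Setting Mgh = (13/20)Mv² gives v = √(2gh/(1+k)) = √(2·9.81·4.24/1.3) ≈ 8.00 m/s.

v ≈ 8.00 m/s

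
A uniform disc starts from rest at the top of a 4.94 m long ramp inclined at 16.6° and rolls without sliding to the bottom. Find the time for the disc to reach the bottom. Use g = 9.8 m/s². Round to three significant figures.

t ≈ 2.30 s

Here I = (1/2)MR², so the shape factor k = I/(MR²) = 0.5.
Translational: Mg sinθ − f = Ma. Rotational about the CM: fR = Iα = kMRa, so f = kMa.
Hence a = g sinθ/(1+k) = 9.8×sin16.6°/1.5 = 1.866 m/s².
Starting from rest, L = ½at², so t = √(2L/a) = √(2×4.94/1.866) ≈ 2.30 s.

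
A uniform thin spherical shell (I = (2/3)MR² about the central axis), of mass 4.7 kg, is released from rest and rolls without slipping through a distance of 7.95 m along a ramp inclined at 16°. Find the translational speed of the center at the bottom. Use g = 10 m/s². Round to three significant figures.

v ≈ 5.13 m/s

With I = (2/3)MR², the ratio k = I/(MR²) is 2/3.
Pure rolling means v = ωR; then KE = ½Mv² + ½I(v/R)² = ½(1+k)Mv² = (5/6)Mv².
The vertical drop is h = L sinθ = 7.95 × sin16° = 2.191 m.
Setting Mgh = (5/6)Mv² gives v = √(2gh/(1+k)) = √(2·10·2.191/1.667) ≈ 5.13 m/s.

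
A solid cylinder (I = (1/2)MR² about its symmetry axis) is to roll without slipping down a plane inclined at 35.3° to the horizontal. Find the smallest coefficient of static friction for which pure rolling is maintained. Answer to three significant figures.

The moment of inertia is (1/2)MR², giving k ≡ I/(MR²) = 0.5.
Newton's second law down the slope: Mg sinθ − f = Ma. The torque equation fR = Iα (with α = a/R) gives f = kMa.
These give a = g sinθ/(1+k) and the required friction f = kMg sinθ/(1+k).
With N = Mg cosθ, the no-slip condition f ≤ μN gives μ_min = f/N = k tanθ/(1+k).
μ_min = 0.5 × tan35.3° / 1.5 ≈ 0.236.

μ_min ≈ 0.236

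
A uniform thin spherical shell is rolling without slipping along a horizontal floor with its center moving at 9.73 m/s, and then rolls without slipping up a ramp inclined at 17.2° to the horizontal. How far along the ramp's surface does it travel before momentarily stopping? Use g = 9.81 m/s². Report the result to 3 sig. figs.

d ≈ 27.2 m

With I = (2/3)MR², the ratio k = I/(MR²) is 2/3.
The rolling condition ω = v/R makes the rotational term ½I(v/R)² = ½kMv², so KE_total = ½(1+k)Mv² = (5/6)Mv².
Setting this equal to Mgh gives the vertical rise h = (1+k)v₀²/(2g) = 1.667×9.73²/(2×9.81) = 8.042 m.
Along the incline, d = h/sinθ = 8.042/sin17.2° ≈ 27.2 m.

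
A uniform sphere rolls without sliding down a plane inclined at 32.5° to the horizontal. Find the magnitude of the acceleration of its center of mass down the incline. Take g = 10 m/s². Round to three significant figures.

a ≈ 3.84 m/s²

The moment of inertia is (2/5)MR², giving k ≡ I/(MR²) = 0.4.
Along the incline Mg sinθ − f = Ma, and torque about the center fR = Iα = kMR²(a/R) gives f = kMa.
Eliminating f: Mg sinθ = (1+k)Ma, so a = g sinθ/(1+k) = 10 × sin32.5° / 1.4 ≈ 3.84 m/s².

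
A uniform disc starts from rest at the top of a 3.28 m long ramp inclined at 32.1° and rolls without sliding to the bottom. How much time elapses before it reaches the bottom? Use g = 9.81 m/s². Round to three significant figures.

t ≈ 1.37 s

For this body I = (1/2)MR², i.e. k = I/(MR²) = 0.5.
Translational: Mg sinθ − f = Ma. Rotational about the CM: fR = Iα = kMRa, so f = kMa.
Hence a = g sinθ/(1+k) = 9.81×sin32.1°/1.5 = 3.475 m/s².
Starting from rest, L = ½at², so t = √(2L/a) = √(2×3.28/3.475) ≈ 1.37 s.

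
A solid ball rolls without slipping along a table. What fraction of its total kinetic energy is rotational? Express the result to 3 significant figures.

With I = (2/5)MR², the ratio k = I/(MR²) is 0.4.
Since ω = v/R, the translational part is ½Mv² and the rotational part is ½I(v/R)² = ½kMv²; the total is ½(1+k)Mv².
The rotational fraction is therefore k/(1+k) = 0.4/1.4 ≈ 0.286.

fraction ≈ 0.286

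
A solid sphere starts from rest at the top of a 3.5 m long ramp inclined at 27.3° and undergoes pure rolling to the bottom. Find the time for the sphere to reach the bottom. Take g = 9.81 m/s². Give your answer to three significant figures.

t ≈ 1.48 s

Here I = (2/5)MR², so the shape factor k = I/(MR²) = 0.4.
Along the incline Mg sinθ − f = Ma, and torque about the center fR = Iα = kMR²(a/R) gives f = kMa.
Hence a = g sinθ/(1+k) = 9.81×sin27.3°/1.4 = 3.214 m/s².
With constant a from rest, t = √(2L/a) = √(2·3.5/3.214) ≈ 1.48 s.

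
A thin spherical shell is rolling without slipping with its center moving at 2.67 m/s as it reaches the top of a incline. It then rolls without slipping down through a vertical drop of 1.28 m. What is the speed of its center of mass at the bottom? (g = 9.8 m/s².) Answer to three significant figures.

Here I = (2/3)MR², so the shape factor k = I/(MR²) = 2/3.
Since it rolls without slipping, ω = v/R and KE = ½Mv² + ½Iω² = ½(1+k)Mv² = (5/6)Mv².
Conserving energy between top and bottom: (5/6)Mv² = (5/6)Mv₀² + Mgh, hence v² = v₀² + 2gh/(1+k).
v = √(2.67² + 2×9.8×1.28/1.667) = √22.18 ≈ 4.71 m/s.

v ≈ 4.71 m/s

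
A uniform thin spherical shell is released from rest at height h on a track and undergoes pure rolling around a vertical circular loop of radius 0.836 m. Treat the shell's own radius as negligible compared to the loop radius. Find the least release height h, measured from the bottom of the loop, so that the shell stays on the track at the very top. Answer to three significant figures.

h_min ≈ 2.37 m

The moment of inertia is (2/3)MR², giving k ≡ I/(MR²) = 2/3.
At the top, contact is just lost when gravity alone supplies the centripetal force: Mg = Mv_top²/r, i.e. v_top² = gr.
With ω = v/R, the kinetic energy at speed v is ½(1+k)Mv² = (5/6)Mv².
Energy conservation from release (height h) to the top (height 2r): Mgh = Mg(2r) + (5/6)M·gr.
Thus h_min = 2r + (1+k)r/2 = r(2 + 1.667/2) = 0.836 × 2.833 ≈ 2.37 m.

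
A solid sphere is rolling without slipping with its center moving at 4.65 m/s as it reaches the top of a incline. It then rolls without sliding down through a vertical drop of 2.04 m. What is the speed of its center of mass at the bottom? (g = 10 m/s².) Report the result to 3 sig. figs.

v ≈ 7.12 m/s

For this body I = (2/5)MR², i.e. k = I/(MR²) = 0.4.
The rolling condition ω = v/R makes the rotational term ½I(v/R)² = ½kMv², so KE_total = ½(1+k)Mv² = (7/10)Mv².
Energy conservation: (7/10)Mv₀² + Mgh = (7/10)Mv², so v² = v₀² + 2gh/(1+k).
v = √(4.65² + 2×10×2.04/1.4) = √50.77 ≈ 7.12 m/s.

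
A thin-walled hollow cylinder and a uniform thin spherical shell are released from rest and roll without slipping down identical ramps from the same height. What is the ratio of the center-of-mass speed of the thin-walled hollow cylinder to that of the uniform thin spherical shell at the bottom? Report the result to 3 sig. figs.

Each satisfies Mgh = ½(1+k)Mv² with k = I/(MR²), so v ∝ 1/√(1+k).
For the thin-walled hollow cylinder k = 1; for the uniform thin spherical shell k = 2/3.
v₁/v₂ = √((1+k₂)/(1+k₁)) = √(1.667/2) ≈ 0.913.

v_ratio ≈ 0.913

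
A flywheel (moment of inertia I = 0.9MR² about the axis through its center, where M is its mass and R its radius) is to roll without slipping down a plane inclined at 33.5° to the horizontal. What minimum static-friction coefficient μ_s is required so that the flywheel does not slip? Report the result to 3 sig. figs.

μ_min ≈ 0.314

For this body I = 0.9MR², i.e. k = I/(MR²) = 0.9.
Along the incline Mg sinθ − f = Ma, and torque about the center fR = Iα = kMR²(a/R) gives f = kMa.
These give a = g sinθ/(1+k) and the required friction f = kMg sinθ/(1+k).
The normal force is N = Mg cosθ, so μ_min = f/N = k tanθ/(1+k).
μ_min = 0.9 × tan33.5° / 1.9 ≈ 0.314.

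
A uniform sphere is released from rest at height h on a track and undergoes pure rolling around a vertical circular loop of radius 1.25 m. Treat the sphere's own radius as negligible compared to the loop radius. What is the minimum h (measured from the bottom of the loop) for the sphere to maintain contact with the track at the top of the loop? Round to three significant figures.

For this body I = (2/5)MR², i.e. k = I/(MR²) = 0.4.
At the top of the loop, the minimum-contact condition is Mg = Mv_top²/r, so v_top² = gr.
With ω = v/R, the kinetic energy at speed v is ½(1+k)Mv² = (7/10)Mv².
Energy conservation from release (height h) to the top (height 2r): Mgh = Mg(2r) + (7/10)M·gr.
Thus h_min = 2r + (1+k)r/2 = r(2 + 1.4/2) = 1.25 × 2.7 ≈ 3.38 m.

h_min ≈ 3.38 m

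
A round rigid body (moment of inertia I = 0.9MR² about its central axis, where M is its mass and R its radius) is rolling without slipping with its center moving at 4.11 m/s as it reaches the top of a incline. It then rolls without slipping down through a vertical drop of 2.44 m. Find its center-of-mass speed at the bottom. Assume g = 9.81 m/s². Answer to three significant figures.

Here I = 0.9MR², so the shape factor k = I/(MR²) = 0.9.
Pure rolling means v = ωR; then KE = ½Mv² + ½I(v/R)² = ½(1+k)Mv² = (19/20)Mv².
Energy conservation: (19/20)Mv₀² + Mgh = (19/20)Mv², so v² = v₀² + 2gh/(1+k).
v = √(4.11² + 2×9.81×2.44/1.9) = √42.09 ≈ 6.49 m/s.

v ≈ 6.49 m/s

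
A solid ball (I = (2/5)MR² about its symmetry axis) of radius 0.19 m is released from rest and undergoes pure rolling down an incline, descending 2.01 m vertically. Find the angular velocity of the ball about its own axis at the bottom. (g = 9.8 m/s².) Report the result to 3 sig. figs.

The moment of inertia is (2/5)MR², giving k ≡ I/(MR²) = 0.4.
Rolling without slipping gives ω = v/R, so the total kinetic energy is ½Mv² + ½Iω² = ½(1+k)Mv² = (7/10)Mv².
Energy conservation Mgh = ½(1+k)Mv² gives v = √(2gh/(1+k)) = √(2 × 9.8 × 2.01 / 1.4) = 5.305 m/s.
Then ω = v/R = 5.305 / 0.19 ≈ 27.9 rad/s.

ω ≈ 27.9 rad/s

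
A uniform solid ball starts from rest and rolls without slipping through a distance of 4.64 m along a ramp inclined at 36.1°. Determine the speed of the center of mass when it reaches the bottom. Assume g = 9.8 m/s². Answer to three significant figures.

For this body I = (2/5)MR², i.e. k = I/(MR²) = 0.4.
Pure rolling means v = ωR; then KE = ½Mv² + ½I(v/R)² = ½(1+k)Mv² = (7/10)Mv².
The vertical drop is h = L sinθ = 4.64 × sin36.1° = 2.734 m.
Setting Mgh = (7/10)Mv² gives v = √(2gh/(1+k)) = √(2·9.8·2.734/1.4) ≈ 6.19 m/s.

v ≈ 6.19 m/s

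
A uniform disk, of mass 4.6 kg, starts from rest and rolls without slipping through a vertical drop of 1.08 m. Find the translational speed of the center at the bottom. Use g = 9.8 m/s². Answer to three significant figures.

v ≈ 3.76 m/s

Here I = (1/2)MR², so the shape factor k = I/(MR²) = 0.5.
Rolling without slipping gives ω = v/R, so the total kinetic energy is ½Mv² + ½Iω² = ½(1+k)Mv² = (3/4)Mv².
Energy conservation: Mgh = (3/4)Mv², so v = √(2gh/(1+k)) = √(2 × 9.8 × 1.08 / 1.5) ≈ 3.76 m/s.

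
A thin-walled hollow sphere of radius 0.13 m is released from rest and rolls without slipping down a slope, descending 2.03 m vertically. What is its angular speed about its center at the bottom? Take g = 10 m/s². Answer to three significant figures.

For this body I = (2/3)MR², i.e. k = I/(MR²) = 2/3.
The rolling condition ω = v/R makes the rotational term ½I(v/R)² = ½kMv², so KE_total = ½(1+k)Mv² = (5/6)Mv².
Energy conservation Mgh = ½(1+k)Mv² gives v = √(2gh/(1+k)) = √(2 × 10 × 2.03 / 1.667) = 4.936 m/s.
Then ω = v/R = 4.936 / 0.13 ≈ 38.0 rad/s.

ω ≈ 38.0 rad/s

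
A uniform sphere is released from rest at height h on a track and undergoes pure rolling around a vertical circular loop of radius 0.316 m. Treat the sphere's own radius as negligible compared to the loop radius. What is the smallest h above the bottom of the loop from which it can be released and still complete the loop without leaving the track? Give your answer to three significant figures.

h_min ≈ 0.853 m

Here I = (2/5)MR², so the shape factor k = I/(MR²) = 0.4.
At the top, contact is just lost when gravity alone supplies the centripetal force: Mg = Mv_top²/r, i.e. v_top² = gr.
With ω = v/R, the kinetic energy at speed v is ½(1+k)Mv² = (7/10)Mv².
Energy conservation from release (height h) to the top (height 2r): Mgh = Mg(2r) + (7/10)M·gr.
Thus h_min = 2r + (1+k)r/2 = r(2 + 1.4/2) = 0.316 × 2.7 ≈ 0.853 m.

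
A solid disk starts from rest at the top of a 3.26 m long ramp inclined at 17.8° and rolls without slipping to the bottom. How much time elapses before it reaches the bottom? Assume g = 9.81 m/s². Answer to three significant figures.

With I = (1/2)MR², the ratio k = I/(MR²) is 0.5.
Translational: Mg sinθ − f = Ma. Rotational about the CM: fR = Iα = kMRa, so f = kMa.
Hence a = g sinθ/(1+k) = 9.81×sin17.8°/1.5 = 1.999 m/s².
Starting from rest, L = ½at², so t = √(2L/a) = √(2×3.26/1.999) ≈ 1.81 s.

t ≈ 1.81 s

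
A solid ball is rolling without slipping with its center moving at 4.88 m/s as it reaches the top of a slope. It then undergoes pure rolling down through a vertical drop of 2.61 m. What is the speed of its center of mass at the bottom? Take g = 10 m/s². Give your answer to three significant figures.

v ≈ 7.82 m/s

With I = (2/5)MR², the ratio k = I/(MR²) is 0.4.
The rolling condition ω = v/R makes the rotational term ½I(v/R)² = ½kMv², so KE_total = ½(1+k)Mv² = (7/10)Mv².
Energy conservation: (7/10)Mv₀² + Mgh = (7/10)Mv², so v² = v₀² + 2gh/(1+k).
v = √(4.88² + 2×10×2.61/1.4) = √61.1 ≈ 7.82 m/s.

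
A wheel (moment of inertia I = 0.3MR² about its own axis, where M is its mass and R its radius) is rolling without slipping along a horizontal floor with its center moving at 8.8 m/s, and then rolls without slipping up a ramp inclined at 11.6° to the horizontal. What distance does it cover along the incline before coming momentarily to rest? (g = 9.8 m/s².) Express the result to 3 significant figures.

With I = 0.3MR², the ratio k = I/(MR²) is 0.3.
Since it rolls without slipping, ω = v/R and KE = ½Mv² + ½Iω² = ½(1+k)Mv² = (13/20)Mv².
Setting this equal to Mgh gives the vertical rise h = (1+k)v₀²/(2g) = 1.3×8.8²/(2×9.8) = 5.136 m.
The distance along the slope is d = h/sinθ = 5.136/sin11.6° ≈ 25.5 m.

d ≈ 25.5 m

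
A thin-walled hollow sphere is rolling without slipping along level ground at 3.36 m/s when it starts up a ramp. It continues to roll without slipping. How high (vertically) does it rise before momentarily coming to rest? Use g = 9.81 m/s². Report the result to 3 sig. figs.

With I = (2/3)MR², the ratio k = I/(MR²) is 2/3.
Since it rolls without slipping, ω = v/R and KE = ½Mv² + ½Iω² = ½(1+k)Mv² = (5/6)Mv².
All of this converts to potential energy at the highest point: (5/6)Mv₀² = Mgh.
Thus h = (1+k)v₀²/(2g) = 1.667 × 3.36² / (2 × 9.81) ≈ 0.959 m.

h ≈ 0.959 m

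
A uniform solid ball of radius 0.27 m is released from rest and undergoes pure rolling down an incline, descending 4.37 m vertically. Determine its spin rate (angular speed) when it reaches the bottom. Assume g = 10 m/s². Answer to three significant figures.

ω ≈ 29.3 rad/s

With I = (2/5)MR², the ratio k = I/(MR²) is 0.4.
Pure rolling means v = ωR; then KE = ½Mv² + ½I(v/R)² = ½(1+k)Mv² = (7/10)Mv².
Energy conservation Mgh = ½(1+k)Mv² gives v = √(2gh/(1+k)) = √(2 × 10 × 4.37 / 1.4) = 7.901 m/s.
The angular speed follows from ω = v/R = 7.901/0.27 ≈ 29.3 rad/s.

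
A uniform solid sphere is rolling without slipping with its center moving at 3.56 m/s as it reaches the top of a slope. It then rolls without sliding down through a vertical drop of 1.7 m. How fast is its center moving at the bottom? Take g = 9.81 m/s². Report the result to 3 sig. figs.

With I = (2/5)MR², the ratio k = I/(MR²) is 0.4.
Rolling without slipping gives ω = v/R, so the total kinetic energy is ½Mv² + ½Iω² = ½(1+k)Mv² = (7/10)Mv².
Energy conservation: (7/10)Mv₀² + Mgh = (7/10)Mv², so v² = v₀² + 2gh/(1+k).
v = √(3.56² + 2×9.81×1.7/1.4) = √36.5 ≈ 6.04 m/s.

v ≈ 6.04 m/s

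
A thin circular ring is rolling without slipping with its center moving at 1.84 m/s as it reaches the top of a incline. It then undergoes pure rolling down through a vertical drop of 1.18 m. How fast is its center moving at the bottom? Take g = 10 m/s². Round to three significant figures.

For this body I = MR², i.e. k = I/(MR²) = 1.
The rolling condition ω = v/R makes the rotational term ½I(v/R)² = ½kMv², so KE_total = ½(1+k)Mv² = Mv².
Energy conservation: Mv₀² + Mgh = Mv², so v² = v₀² + 2gh/(1+k).
v = √(1.84² + 2×10×1.18/2) = √15.19 ≈ 3.90 m/s.

v ≈ 3.90 m/s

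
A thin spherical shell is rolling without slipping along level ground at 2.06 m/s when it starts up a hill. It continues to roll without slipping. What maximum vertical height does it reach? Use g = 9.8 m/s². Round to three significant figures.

h ≈ 0.361 m

The moment of inertia is (2/3)MR², giving k ≡ I/(MR²) = 2/3.
Rolling without slipping gives ω = v/R, so the total kinetic energy is ½Mv² + ½Iω² = ½(1+k)Mv² = (5/6)Mv².
All of this converts to potential energy at the highest point: (5/6)Mv₀² = Mgh.
Thus h = (1+k)v₀²/(2g) = 1.667 × 2.06² / (2 × 9.8) ≈ 0.361 m.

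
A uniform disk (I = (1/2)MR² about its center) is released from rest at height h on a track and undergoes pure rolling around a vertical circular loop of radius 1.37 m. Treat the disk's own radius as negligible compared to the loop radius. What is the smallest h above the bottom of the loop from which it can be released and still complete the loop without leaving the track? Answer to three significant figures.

With I = (1/2)MR², the ratio k = I/(MR²) is 0.5.
At the top of the loop, the minimum-contact condition is Mg = Mv_top²/r, so v_top² = gr.
With ω = v/R, the kinetic energy at speed v is ½(1+k)Mv² = (3/4)Mv².
Energy conservation from release (height h) to the top (height 2r): Mgh = Mg(2r) + (3/4)M·gr.
Thus h_min = 2r + (1+k)r/2 = r(2 + 1.5/2) = 1.37 × 2.75 ≈ 3.77 m.

h_min ≈ 3.77 m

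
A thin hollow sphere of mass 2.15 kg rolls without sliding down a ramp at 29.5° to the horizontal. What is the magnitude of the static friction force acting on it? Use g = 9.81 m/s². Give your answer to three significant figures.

Here I = (2/3)MR², so the shape factor k = I/(MR²) = 2/3.
Along the incline Mg sinθ − f = Ma, and torque about the center fR = Iα = kMR²(a/R) gives f = kMa.
Combining, a = g sinθ/(1+k) and f = kMa = kMg sinθ/(1+k).
f = (2/3) × 2.15 × 9.81 × sin29.5° / 1.667 ≈ 4.15 N.

f ≈ 4.15 N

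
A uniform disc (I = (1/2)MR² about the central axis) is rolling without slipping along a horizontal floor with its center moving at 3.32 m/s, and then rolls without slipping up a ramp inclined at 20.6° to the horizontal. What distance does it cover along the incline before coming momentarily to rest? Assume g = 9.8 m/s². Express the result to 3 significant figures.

With I = (1/2)MR², the ratio k = I/(MR²) is 0.5.
Rolling without slipping gives ω = v/R, so the total kinetic energy is ½Mv² + ½Iω² = ½(1+k)Mv² = (3/4)Mv².
Setting this equal to Mgh gives the vertical rise h = (1+k)v₀²/(2g) = 1.5×3.32²/(2×9.8) = 0.8436 m.
The distance along the slope is d = h/sinθ = 0.8436/sin20.6° ≈ 2.40 m.

d ≈ 2.40 m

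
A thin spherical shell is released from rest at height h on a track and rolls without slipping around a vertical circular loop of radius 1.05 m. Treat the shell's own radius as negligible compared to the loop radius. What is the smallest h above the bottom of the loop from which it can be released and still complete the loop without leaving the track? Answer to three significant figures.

For this body I = (2/3)MR², i.e. k = I/(MR²) = 2/3.
At the top, contact is just lost when gravity alone supplies the centripetal force: Mg = Mv_top²/r, i.e. v_top² = gr.
With ω = v/R, the kinetic energy at speed v is ½(1+k)Mv² = (5/6)Mv².
Energy conservation from release (height h) to the top (height 2r): Mgh = Mg(2r) + (5/6)M·gr.
Thus h_min = 2r + (1+k)r/2 = r(2 + 1.667/2) = 1.05 × 2.833 ≈ 2.98 m.

h_min ≈ 2.98 m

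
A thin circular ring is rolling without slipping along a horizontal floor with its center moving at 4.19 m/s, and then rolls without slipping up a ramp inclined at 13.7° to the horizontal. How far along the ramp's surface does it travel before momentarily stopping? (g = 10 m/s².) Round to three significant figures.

The moment of inertia is MR², giving k ≡ I/(MR²) = 1.
The rolling condition ω = v/R makes the rotational term ½I(v/R)² = ½kMv², so KE_total = ½(1+k)Mv² = Mv².
Setting this equal to Mgh gives the vertical rise h = (1+k)v₀²/(2g) = 2×4.19²/(2×10) = 1.756 m.
Along the incline, d = h/sinθ = 1.756/sin13.7° ≈ 7.41 m.

d ≈ 7.41 m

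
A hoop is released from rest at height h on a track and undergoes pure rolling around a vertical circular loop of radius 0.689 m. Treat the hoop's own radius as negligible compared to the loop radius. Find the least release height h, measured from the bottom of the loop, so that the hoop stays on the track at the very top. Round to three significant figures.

With I = MR², the ratio k = I/(MR²) is 1.
At the top of the loop, the minimum-contact condition is Mg = Mv_top²/r, so v_top² = gr.
With ω = v/R, the kinetic energy at speed v is ½(1+k)Mv² = Mv².
Energy conservation from release (height h) to the top (height 2r): Mgh = Mg(2r) + M·gr.
Thus h_min = 2r + (1+k)r/2 = r(2 + 2/2) = 0.689 × 3 ≈ 2.07 m.

h_min ≈ 2.07 m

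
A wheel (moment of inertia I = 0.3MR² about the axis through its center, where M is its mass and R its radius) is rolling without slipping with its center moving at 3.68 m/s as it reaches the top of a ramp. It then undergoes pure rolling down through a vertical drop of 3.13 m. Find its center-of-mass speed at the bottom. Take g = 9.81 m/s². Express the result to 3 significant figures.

The moment of inertia is 0.3MR², giving k ≡ I/(MR²) = 0.3.
The rolling condition ω = v/R makes the rotational term ½I(v/R)² = ½kMv², so KE_total = ½(1+k)Mv² = (13/20)Mv².
Energy conservation: (13/20)Mv₀² + Mgh = (13/20)Mv², so v² = v₀² + 2gh/(1+k).
v = √(3.68² + 2×9.81×3.13/1.3) = √60.78 ≈ 7.80 m/s.

v ≈ 7.80 m/s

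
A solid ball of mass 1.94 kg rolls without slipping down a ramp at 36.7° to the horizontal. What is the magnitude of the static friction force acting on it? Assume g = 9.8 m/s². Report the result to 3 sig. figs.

f ≈ 3.25 N

For this body I = (2/5)MR², i.e. k = I/(MR²) = 0.4.
Newton's second law down the slope: Mg sinθ − f = Ma. The torque equation fR = Iα (with α = a/R) gives f = kMa.
Combining, a = g sinθ/(1+k) and f = kMa = kMg sinθ/(1+k).
f = 0.4 × 1.94 × 9.8 × sin36.7° / 1.4 ≈ 3.25 N.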